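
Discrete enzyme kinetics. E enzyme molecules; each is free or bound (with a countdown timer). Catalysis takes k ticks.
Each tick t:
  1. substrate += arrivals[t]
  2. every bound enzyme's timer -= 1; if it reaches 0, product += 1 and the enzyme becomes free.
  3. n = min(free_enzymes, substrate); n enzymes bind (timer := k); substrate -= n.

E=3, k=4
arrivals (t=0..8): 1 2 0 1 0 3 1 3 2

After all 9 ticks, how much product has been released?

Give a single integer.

Answer: 4

Derivation:
t=0: arr=1 -> substrate=0 bound=1 product=0
t=1: arr=2 -> substrate=0 bound=3 product=0
t=2: arr=0 -> substrate=0 bound=3 product=0
t=3: arr=1 -> substrate=1 bound=3 product=0
t=4: arr=0 -> substrate=0 bound=3 product=1
t=5: arr=3 -> substrate=1 bound=3 product=3
t=6: arr=1 -> substrate=2 bound=3 product=3
t=7: arr=3 -> substrate=5 bound=3 product=3
t=8: arr=2 -> substrate=6 bound=3 product=4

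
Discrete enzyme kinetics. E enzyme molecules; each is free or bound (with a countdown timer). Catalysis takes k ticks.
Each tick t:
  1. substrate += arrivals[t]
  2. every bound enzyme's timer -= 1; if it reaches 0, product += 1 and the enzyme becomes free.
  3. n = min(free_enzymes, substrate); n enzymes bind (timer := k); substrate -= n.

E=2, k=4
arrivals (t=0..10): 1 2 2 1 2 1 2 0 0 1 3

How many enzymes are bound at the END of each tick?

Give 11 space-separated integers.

Answer: 1 2 2 2 2 2 2 2 2 2 2

Derivation:
t=0: arr=1 -> substrate=0 bound=1 product=0
t=1: arr=2 -> substrate=1 bound=2 product=0
t=2: arr=2 -> substrate=3 bound=2 product=0
t=3: arr=1 -> substrate=4 bound=2 product=0
t=4: arr=2 -> substrate=5 bound=2 product=1
t=5: arr=1 -> substrate=5 bound=2 product=2
t=6: arr=2 -> substrate=7 bound=2 product=2
t=7: arr=0 -> substrate=7 bound=2 product=2
t=8: arr=0 -> substrate=6 bound=2 product=3
t=9: arr=1 -> substrate=6 bound=2 product=4
t=10: arr=3 -> substrate=9 bound=2 product=4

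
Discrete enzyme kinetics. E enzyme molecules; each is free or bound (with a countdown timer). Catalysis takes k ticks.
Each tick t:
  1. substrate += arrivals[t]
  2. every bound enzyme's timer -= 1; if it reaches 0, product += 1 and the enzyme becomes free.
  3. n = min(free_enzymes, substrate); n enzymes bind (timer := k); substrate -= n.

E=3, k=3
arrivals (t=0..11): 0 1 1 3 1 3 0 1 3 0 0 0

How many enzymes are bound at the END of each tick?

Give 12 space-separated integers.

t=0: arr=0 -> substrate=0 bound=0 product=0
t=1: arr=1 -> substrate=0 bound=1 product=0
t=2: arr=1 -> substrate=0 bound=2 product=0
t=3: arr=3 -> substrate=2 bound=3 product=0
t=4: arr=1 -> substrate=2 bound=3 product=1
t=5: arr=3 -> substrate=4 bound=3 product=2
t=6: arr=0 -> substrate=3 bound=3 product=3
t=7: arr=1 -> substrate=3 bound=3 product=4
t=8: arr=3 -> substrate=5 bound=3 product=5
t=9: arr=0 -> substrate=4 bound=3 product=6
t=10: arr=0 -> substrate=3 bound=3 product=7
t=11: arr=0 -> substrate=2 bound=3 product=8

Answer: 0 1 2 3 3 3 3 3 3 3 3 3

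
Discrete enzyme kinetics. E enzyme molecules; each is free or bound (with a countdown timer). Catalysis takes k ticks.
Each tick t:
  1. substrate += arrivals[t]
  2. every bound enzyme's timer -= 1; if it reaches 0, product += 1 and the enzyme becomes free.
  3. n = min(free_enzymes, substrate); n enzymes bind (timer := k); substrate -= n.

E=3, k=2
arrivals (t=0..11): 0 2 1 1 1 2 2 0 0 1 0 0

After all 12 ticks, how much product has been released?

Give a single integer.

Answer: 10

Derivation:
t=0: arr=0 -> substrate=0 bound=0 product=0
t=1: arr=2 -> substrate=0 bound=2 product=0
t=2: arr=1 -> substrate=0 bound=3 product=0
t=3: arr=1 -> substrate=0 bound=2 product=2
t=4: arr=1 -> substrate=0 bound=2 product=3
t=5: arr=2 -> substrate=0 bound=3 product=4
t=6: arr=2 -> substrate=1 bound=3 product=5
t=7: arr=0 -> substrate=0 bound=2 product=7
t=8: arr=0 -> substrate=0 bound=1 product=8
t=9: arr=1 -> substrate=0 bound=1 product=9
t=10: arr=0 -> substrate=0 bound=1 product=9
t=11: arr=0 -> substrate=0 bound=0 product=10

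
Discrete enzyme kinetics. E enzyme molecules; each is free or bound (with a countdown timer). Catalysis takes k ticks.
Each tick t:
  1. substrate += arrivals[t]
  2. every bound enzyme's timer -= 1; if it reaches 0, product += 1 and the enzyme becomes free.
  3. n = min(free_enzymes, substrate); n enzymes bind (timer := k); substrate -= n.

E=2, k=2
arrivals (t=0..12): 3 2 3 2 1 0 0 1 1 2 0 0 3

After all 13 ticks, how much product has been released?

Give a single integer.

Answer: 12

Derivation:
t=0: arr=3 -> substrate=1 bound=2 product=0
t=1: arr=2 -> substrate=3 bound=2 product=0
t=2: arr=3 -> substrate=4 bound=2 product=2
t=3: arr=2 -> substrate=6 bound=2 product=2
t=4: arr=1 -> substrate=5 bound=2 product=4
t=5: arr=0 -> substrate=5 bound=2 product=4
t=6: arr=0 -> substrate=3 bound=2 product=6
t=7: arr=1 -> substrate=4 bound=2 product=6
t=8: arr=1 -> substrate=3 bound=2 product=8
t=9: arr=2 -> substrate=5 bound=2 product=8
t=10: arr=0 -> substrate=3 bound=2 product=10
t=11: arr=0 -> substrate=3 bound=2 product=10
t=12: arr=3 -> substrate=4 bound=2 product=12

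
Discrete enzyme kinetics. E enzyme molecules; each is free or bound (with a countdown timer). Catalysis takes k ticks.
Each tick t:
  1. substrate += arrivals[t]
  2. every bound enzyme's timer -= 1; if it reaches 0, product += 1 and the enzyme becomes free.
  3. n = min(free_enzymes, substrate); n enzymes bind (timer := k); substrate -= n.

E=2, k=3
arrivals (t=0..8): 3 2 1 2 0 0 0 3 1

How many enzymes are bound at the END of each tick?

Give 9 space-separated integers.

t=0: arr=3 -> substrate=1 bound=2 product=0
t=1: arr=2 -> substrate=3 bound=2 product=0
t=2: arr=1 -> substrate=4 bound=2 product=0
t=3: arr=2 -> substrate=4 bound=2 product=2
t=4: arr=0 -> substrate=4 bound=2 product=2
t=5: arr=0 -> substrate=4 bound=2 product=2
t=6: arr=0 -> substrate=2 bound=2 product=4
t=7: arr=3 -> substrate=5 bound=2 product=4
t=8: arr=1 -> substrate=6 bound=2 product=4

Answer: 2 2 2 2 2 2 2 2 2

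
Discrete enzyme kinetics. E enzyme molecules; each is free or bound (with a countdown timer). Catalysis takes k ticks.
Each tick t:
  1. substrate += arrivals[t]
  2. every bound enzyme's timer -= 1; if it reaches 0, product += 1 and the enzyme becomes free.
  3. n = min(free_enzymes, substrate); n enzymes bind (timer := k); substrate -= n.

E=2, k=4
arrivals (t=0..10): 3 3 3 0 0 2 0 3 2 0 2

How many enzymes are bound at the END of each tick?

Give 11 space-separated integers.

Answer: 2 2 2 2 2 2 2 2 2 2 2

Derivation:
t=0: arr=3 -> substrate=1 bound=2 product=0
t=1: arr=3 -> substrate=4 bound=2 product=0
t=2: arr=3 -> substrate=7 bound=2 product=0
t=3: arr=0 -> substrate=7 bound=2 product=0
t=4: arr=0 -> substrate=5 bound=2 product=2
t=5: arr=2 -> substrate=7 bound=2 product=2
t=6: arr=0 -> substrate=7 bound=2 product=2
t=7: arr=3 -> substrate=10 bound=2 product=2
t=8: arr=2 -> substrate=10 bound=2 product=4
t=9: arr=0 -> substrate=10 bound=2 product=4
t=10: arr=2 -> substrate=12 bound=2 product=4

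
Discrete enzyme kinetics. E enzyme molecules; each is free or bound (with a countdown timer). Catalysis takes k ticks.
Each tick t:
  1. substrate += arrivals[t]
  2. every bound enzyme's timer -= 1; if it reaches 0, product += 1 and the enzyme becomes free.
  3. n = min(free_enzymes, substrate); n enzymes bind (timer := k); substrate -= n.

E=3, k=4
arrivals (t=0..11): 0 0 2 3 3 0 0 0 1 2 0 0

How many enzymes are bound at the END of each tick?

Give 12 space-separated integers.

Answer: 0 0 2 3 3 3 3 3 3 3 3 3

Derivation:
t=0: arr=0 -> substrate=0 bound=0 product=0
t=1: arr=0 -> substrate=0 bound=0 product=0
t=2: arr=2 -> substrate=0 bound=2 product=0
t=3: arr=3 -> substrate=2 bound=3 product=0
t=4: arr=3 -> substrate=5 bound=3 product=0
t=5: arr=0 -> substrate=5 bound=3 product=0
t=6: arr=0 -> substrate=3 bound=3 product=2
t=7: arr=0 -> substrate=2 bound=3 product=3
t=8: arr=1 -> substrate=3 bound=3 product=3
t=9: arr=2 -> substrate=5 bound=3 product=3
t=10: arr=0 -> substrate=3 bound=3 product=5
t=11: arr=0 -> substrate=2 bound=3 product=6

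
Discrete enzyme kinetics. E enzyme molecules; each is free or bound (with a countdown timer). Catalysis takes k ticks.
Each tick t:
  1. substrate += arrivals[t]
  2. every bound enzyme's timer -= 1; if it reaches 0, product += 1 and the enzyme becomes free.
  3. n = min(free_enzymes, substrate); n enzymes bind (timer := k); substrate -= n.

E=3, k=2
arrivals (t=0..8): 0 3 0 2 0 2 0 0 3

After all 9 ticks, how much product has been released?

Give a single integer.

Answer: 7

Derivation:
t=0: arr=0 -> substrate=0 bound=0 product=0
t=1: arr=3 -> substrate=0 bound=3 product=0
t=2: arr=0 -> substrate=0 bound=3 product=0
t=3: arr=2 -> substrate=0 bound=2 product=3
t=4: arr=0 -> substrate=0 bound=2 product=3
t=5: arr=2 -> substrate=0 bound=2 product=5
t=6: arr=0 -> substrate=0 bound=2 product=5
t=7: arr=0 -> substrate=0 bound=0 product=7
t=8: arr=3 -> substrate=0 bound=3 product=7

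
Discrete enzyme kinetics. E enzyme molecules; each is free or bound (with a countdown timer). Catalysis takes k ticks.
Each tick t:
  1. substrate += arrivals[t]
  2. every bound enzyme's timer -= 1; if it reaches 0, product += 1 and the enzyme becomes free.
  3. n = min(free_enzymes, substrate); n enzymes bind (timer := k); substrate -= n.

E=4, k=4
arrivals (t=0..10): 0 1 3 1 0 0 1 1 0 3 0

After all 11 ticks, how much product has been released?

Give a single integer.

Answer: 6

Derivation:
t=0: arr=0 -> substrate=0 bound=0 product=0
t=1: arr=1 -> substrate=0 bound=1 product=0
t=2: arr=3 -> substrate=0 bound=4 product=0
t=3: arr=1 -> substrate=1 bound=4 product=0
t=4: arr=0 -> substrate=1 bound=4 product=0
t=5: arr=0 -> substrate=0 bound=4 product=1
t=6: arr=1 -> substrate=0 bound=2 product=4
t=7: arr=1 -> substrate=0 bound=3 product=4
t=8: arr=0 -> substrate=0 bound=3 product=4
t=9: arr=3 -> substrate=1 bound=4 product=5
t=10: arr=0 -> substrate=0 bound=4 product=6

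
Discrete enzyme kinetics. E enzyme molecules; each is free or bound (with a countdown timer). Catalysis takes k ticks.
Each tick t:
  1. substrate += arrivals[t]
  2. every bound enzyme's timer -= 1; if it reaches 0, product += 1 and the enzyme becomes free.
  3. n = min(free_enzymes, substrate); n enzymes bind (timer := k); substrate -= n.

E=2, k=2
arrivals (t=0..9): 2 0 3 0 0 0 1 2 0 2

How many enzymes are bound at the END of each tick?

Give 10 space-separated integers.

t=0: arr=2 -> substrate=0 bound=2 product=0
t=1: arr=0 -> substrate=0 bound=2 product=0
t=2: arr=3 -> substrate=1 bound=2 product=2
t=3: arr=0 -> substrate=1 bound=2 product=2
t=4: arr=0 -> substrate=0 bound=1 product=4
t=5: arr=0 -> substrate=0 bound=1 product=4
t=6: arr=1 -> substrate=0 bound=1 product=5
t=7: arr=2 -> substrate=1 bound=2 product=5
t=8: arr=0 -> substrate=0 bound=2 product=6
t=9: arr=2 -> substrate=1 bound=2 product=7

Answer: 2 2 2 2 1 1 1 2 2 2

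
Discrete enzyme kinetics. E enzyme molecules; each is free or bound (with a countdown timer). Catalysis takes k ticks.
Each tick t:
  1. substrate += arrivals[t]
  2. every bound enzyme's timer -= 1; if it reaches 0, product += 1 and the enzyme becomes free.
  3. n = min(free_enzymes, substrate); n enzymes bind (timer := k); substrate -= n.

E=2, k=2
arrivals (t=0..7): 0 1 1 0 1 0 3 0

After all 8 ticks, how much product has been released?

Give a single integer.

Answer: 3

Derivation:
t=0: arr=0 -> substrate=0 bound=0 product=0
t=1: arr=1 -> substrate=0 bound=1 product=0
t=2: arr=1 -> substrate=0 bound=2 product=0
t=3: arr=0 -> substrate=0 bound=1 product=1
t=4: arr=1 -> substrate=0 bound=1 product=2
t=5: arr=0 -> substrate=0 bound=1 product=2
t=6: arr=3 -> substrate=1 bound=2 product=3
t=7: arr=0 -> substrate=1 bound=2 product=3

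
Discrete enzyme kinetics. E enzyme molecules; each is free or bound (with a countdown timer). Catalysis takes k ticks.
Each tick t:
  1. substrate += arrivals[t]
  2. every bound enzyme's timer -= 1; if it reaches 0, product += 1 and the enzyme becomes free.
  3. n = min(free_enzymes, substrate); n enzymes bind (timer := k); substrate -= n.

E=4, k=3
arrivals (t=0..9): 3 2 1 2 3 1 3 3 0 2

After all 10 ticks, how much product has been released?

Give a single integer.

t=0: arr=3 -> substrate=0 bound=3 product=0
t=1: arr=2 -> substrate=1 bound=4 product=0
t=2: arr=1 -> substrate=2 bound=4 product=0
t=3: arr=2 -> substrate=1 bound=4 product=3
t=4: arr=3 -> substrate=3 bound=4 product=4
t=5: arr=1 -> substrate=4 bound=4 product=4
t=6: arr=3 -> substrate=4 bound=4 product=7
t=7: arr=3 -> substrate=6 bound=4 product=8
t=8: arr=0 -> substrate=6 bound=4 product=8
t=9: arr=2 -> substrate=5 bound=4 product=11

Answer: 11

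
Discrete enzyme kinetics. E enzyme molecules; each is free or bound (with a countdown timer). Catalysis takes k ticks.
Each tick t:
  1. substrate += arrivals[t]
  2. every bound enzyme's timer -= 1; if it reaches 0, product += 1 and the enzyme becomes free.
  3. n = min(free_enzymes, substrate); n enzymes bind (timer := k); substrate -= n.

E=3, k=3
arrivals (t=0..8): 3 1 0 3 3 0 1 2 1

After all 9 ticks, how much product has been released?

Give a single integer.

Answer: 6

Derivation:
t=0: arr=3 -> substrate=0 bound=3 product=0
t=1: arr=1 -> substrate=1 bound=3 product=0
t=2: arr=0 -> substrate=1 bound=3 product=0
t=3: arr=3 -> substrate=1 bound=3 product=3
t=4: arr=3 -> substrate=4 bound=3 product=3
t=5: arr=0 -> substrate=4 bound=3 product=3
t=6: arr=1 -> substrate=2 bound=3 product=6
t=7: arr=2 -> substrate=4 bound=3 product=6
t=8: arr=1 -> substrate=5 bound=3 product=6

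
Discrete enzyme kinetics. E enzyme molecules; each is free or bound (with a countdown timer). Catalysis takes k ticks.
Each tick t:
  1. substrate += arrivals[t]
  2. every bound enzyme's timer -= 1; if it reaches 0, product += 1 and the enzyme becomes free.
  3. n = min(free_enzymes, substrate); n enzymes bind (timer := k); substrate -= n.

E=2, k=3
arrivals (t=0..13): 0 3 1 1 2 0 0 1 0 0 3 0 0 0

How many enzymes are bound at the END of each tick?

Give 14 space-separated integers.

t=0: arr=0 -> substrate=0 bound=0 product=0
t=1: arr=3 -> substrate=1 bound=2 product=0
t=2: arr=1 -> substrate=2 bound=2 product=0
t=3: arr=1 -> substrate=3 bound=2 product=0
t=4: arr=2 -> substrate=3 bound=2 product=2
t=5: arr=0 -> substrate=3 bound=2 product=2
t=6: arr=0 -> substrate=3 bound=2 product=2
t=7: arr=1 -> substrate=2 bound=2 product=4
t=8: arr=0 -> substrate=2 bound=2 product=4
t=9: arr=0 -> substrate=2 bound=2 product=4
t=10: arr=3 -> substrate=3 bound=2 product=6
t=11: arr=0 -> substrate=3 bound=2 product=6
t=12: arr=0 -> substrate=3 bound=2 product=6
t=13: arr=0 -> substrate=1 bound=2 product=8

Answer: 0 2 2 2 2 2 2 2 2 2 2 2 2 2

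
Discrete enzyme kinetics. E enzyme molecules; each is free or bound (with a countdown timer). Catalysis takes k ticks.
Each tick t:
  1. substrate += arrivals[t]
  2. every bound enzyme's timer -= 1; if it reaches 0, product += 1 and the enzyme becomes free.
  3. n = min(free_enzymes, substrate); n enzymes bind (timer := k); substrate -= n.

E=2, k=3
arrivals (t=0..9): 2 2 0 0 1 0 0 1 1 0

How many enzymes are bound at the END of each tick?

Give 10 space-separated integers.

t=0: arr=2 -> substrate=0 bound=2 product=0
t=1: arr=2 -> substrate=2 bound=2 product=0
t=2: arr=0 -> substrate=2 bound=2 product=0
t=3: arr=0 -> substrate=0 bound=2 product=2
t=4: arr=1 -> substrate=1 bound=2 product=2
t=5: arr=0 -> substrate=1 bound=2 product=2
t=6: arr=0 -> substrate=0 bound=1 product=4
t=7: arr=1 -> substrate=0 bound=2 product=4
t=8: arr=1 -> substrate=1 bound=2 product=4
t=9: arr=0 -> substrate=0 bound=2 product=5

Answer: 2 2 2 2 2 2 1 2 2 2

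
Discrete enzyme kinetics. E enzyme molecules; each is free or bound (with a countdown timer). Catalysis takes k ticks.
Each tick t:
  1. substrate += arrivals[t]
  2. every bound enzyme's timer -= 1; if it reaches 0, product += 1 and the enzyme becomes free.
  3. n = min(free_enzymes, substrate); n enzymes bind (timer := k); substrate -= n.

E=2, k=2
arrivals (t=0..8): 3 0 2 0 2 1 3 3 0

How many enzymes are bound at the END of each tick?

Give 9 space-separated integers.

t=0: arr=3 -> substrate=1 bound=2 product=0
t=1: arr=0 -> substrate=1 bound=2 product=0
t=2: arr=2 -> substrate=1 bound=2 product=2
t=3: arr=0 -> substrate=1 bound=2 product=2
t=4: arr=2 -> substrate=1 bound=2 product=4
t=5: arr=1 -> substrate=2 bound=2 product=4
t=6: arr=3 -> substrate=3 bound=2 product=6
t=7: arr=3 -> substrate=6 bound=2 product=6
t=8: arr=0 -> substrate=4 bound=2 product=8

Answer: 2 2 2 2 2 2 2 2 2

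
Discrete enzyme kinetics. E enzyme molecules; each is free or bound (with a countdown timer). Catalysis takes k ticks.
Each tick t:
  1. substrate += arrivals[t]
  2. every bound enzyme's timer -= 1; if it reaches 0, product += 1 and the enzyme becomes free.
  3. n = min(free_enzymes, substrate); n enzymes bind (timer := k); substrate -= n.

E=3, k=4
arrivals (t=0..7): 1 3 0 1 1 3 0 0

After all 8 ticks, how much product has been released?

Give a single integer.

t=0: arr=1 -> substrate=0 bound=1 product=0
t=1: arr=3 -> substrate=1 bound=3 product=0
t=2: arr=0 -> substrate=1 bound=3 product=0
t=3: arr=1 -> substrate=2 bound=3 product=0
t=4: arr=1 -> substrate=2 bound=3 product=1
t=5: arr=3 -> substrate=3 bound=3 product=3
t=6: arr=0 -> substrate=3 bound=3 product=3
t=7: arr=0 -> substrate=3 bound=3 product=3

Answer: 3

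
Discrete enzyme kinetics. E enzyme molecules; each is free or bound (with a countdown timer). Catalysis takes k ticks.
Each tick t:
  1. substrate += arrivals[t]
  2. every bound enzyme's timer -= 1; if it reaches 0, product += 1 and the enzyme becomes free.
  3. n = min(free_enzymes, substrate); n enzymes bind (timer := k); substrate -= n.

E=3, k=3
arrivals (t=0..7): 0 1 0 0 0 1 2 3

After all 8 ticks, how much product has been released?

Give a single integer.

t=0: arr=0 -> substrate=0 bound=0 product=0
t=1: arr=1 -> substrate=0 bound=1 product=0
t=2: arr=0 -> substrate=0 bound=1 product=0
t=3: arr=0 -> substrate=0 bound=1 product=0
t=4: arr=0 -> substrate=0 bound=0 product=1
t=5: arr=1 -> substrate=0 bound=1 product=1
t=6: arr=2 -> substrate=0 bound=3 product=1
t=7: arr=3 -> substrate=3 bound=3 product=1

Answer: 1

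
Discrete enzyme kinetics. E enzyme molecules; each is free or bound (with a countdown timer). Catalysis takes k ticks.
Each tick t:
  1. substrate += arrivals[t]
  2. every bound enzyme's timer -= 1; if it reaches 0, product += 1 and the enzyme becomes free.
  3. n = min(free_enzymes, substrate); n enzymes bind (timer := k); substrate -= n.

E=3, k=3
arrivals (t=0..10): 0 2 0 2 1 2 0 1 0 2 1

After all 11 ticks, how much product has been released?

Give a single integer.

Answer: 8

Derivation:
t=0: arr=0 -> substrate=0 bound=0 product=0
t=1: arr=2 -> substrate=0 bound=2 product=0
t=2: arr=0 -> substrate=0 bound=2 product=0
t=3: arr=2 -> substrate=1 bound=3 product=0
t=4: arr=1 -> substrate=0 bound=3 product=2
t=5: arr=2 -> substrate=2 bound=3 product=2
t=6: arr=0 -> substrate=1 bound=3 product=3
t=7: arr=1 -> substrate=0 bound=3 product=5
t=8: arr=0 -> substrate=0 bound=3 product=5
t=9: arr=2 -> substrate=1 bound=3 product=6
t=10: arr=1 -> substrate=0 bound=3 product=8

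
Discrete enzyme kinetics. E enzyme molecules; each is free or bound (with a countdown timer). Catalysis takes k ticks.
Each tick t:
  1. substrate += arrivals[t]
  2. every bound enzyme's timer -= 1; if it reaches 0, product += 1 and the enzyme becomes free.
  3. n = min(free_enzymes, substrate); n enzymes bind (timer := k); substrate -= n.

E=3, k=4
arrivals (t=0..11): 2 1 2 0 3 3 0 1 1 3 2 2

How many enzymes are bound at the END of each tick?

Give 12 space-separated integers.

Answer: 2 3 3 3 3 3 3 3 3 3 3 3

Derivation:
t=0: arr=2 -> substrate=0 bound=2 product=0
t=1: arr=1 -> substrate=0 bound=3 product=0
t=2: arr=2 -> substrate=2 bound=3 product=0
t=3: arr=0 -> substrate=2 bound=3 product=0
t=4: arr=3 -> substrate=3 bound=3 product=2
t=5: arr=3 -> substrate=5 bound=3 product=3
t=6: arr=0 -> substrate=5 bound=3 product=3
t=7: arr=1 -> substrate=6 bound=3 product=3
t=8: arr=1 -> substrate=5 bound=3 product=5
t=9: arr=3 -> substrate=7 bound=3 product=6
t=10: arr=2 -> substrate=9 bound=3 product=6
t=11: arr=2 -> substrate=11 bound=3 product=6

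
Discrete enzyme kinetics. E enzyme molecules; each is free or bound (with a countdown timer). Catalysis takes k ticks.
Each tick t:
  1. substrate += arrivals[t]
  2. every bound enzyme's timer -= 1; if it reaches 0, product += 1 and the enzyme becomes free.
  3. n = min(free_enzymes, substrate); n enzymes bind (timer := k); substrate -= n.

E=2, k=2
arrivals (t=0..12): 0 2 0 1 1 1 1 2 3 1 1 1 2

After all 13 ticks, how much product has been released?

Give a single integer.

t=0: arr=0 -> substrate=0 bound=0 product=0
t=1: arr=2 -> substrate=0 bound=2 product=0
t=2: arr=0 -> substrate=0 bound=2 product=0
t=3: arr=1 -> substrate=0 bound=1 product=2
t=4: arr=1 -> substrate=0 bound=2 product=2
t=5: arr=1 -> substrate=0 bound=2 product=3
t=6: arr=1 -> substrate=0 bound=2 product=4
t=7: arr=2 -> substrate=1 bound=2 product=5
t=8: arr=3 -> substrate=3 bound=2 product=6
t=9: arr=1 -> substrate=3 bound=2 product=7
t=10: arr=1 -> substrate=3 bound=2 product=8
t=11: arr=1 -> substrate=3 bound=2 product=9
t=12: arr=2 -> substrate=4 bound=2 product=10

Answer: 10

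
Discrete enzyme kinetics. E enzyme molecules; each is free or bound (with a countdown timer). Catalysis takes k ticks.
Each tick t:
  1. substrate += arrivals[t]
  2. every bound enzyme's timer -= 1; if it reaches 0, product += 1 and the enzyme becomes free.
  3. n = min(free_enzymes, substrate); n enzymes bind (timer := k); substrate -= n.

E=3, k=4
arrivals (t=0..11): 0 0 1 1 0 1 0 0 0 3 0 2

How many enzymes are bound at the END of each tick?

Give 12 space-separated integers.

Answer: 0 0 1 2 2 3 2 1 1 3 3 3

Derivation:
t=0: arr=0 -> substrate=0 bound=0 product=0
t=1: arr=0 -> substrate=0 bound=0 product=0
t=2: arr=1 -> substrate=0 bound=1 product=0
t=3: arr=1 -> substrate=0 bound=2 product=0
t=4: arr=0 -> substrate=0 bound=2 product=0
t=5: arr=1 -> substrate=0 bound=3 product=0
t=6: arr=0 -> substrate=0 bound=2 product=1
t=7: arr=0 -> substrate=0 bound=1 product=2
t=8: arr=0 -> substrate=0 bound=1 product=2
t=9: arr=3 -> substrate=0 bound=3 product=3
t=10: arr=0 -> substrate=0 bound=3 product=3
t=11: arr=2 -> substrate=2 bound=3 product=3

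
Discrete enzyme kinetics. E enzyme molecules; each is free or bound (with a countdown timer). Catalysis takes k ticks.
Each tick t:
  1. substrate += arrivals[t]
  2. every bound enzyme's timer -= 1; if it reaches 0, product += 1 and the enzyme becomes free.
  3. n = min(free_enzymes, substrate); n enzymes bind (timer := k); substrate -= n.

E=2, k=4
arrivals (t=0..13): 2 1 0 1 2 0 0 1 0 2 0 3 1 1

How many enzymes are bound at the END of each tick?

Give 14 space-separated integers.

Answer: 2 2 2 2 2 2 2 2 2 2 2 2 2 2

Derivation:
t=0: arr=2 -> substrate=0 bound=2 product=0
t=1: arr=1 -> substrate=1 bound=2 product=0
t=2: arr=0 -> substrate=1 bound=2 product=0
t=3: arr=1 -> substrate=2 bound=2 product=0
t=4: arr=2 -> substrate=2 bound=2 product=2
t=5: arr=0 -> substrate=2 bound=2 product=2
t=6: arr=0 -> substrate=2 bound=2 product=2
t=7: arr=1 -> substrate=3 bound=2 product=2
t=8: arr=0 -> substrate=1 bound=2 product=4
t=9: arr=2 -> substrate=3 bound=2 product=4
t=10: arr=0 -> substrate=3 bound=2 product=4
t=11: arr=3 -> substrate=6 bound=2 product=4
t=12: arr=1 -> substrate=5 bound=2 product=6
t=13: arr=1 -> substrate=6 bound=2 product=6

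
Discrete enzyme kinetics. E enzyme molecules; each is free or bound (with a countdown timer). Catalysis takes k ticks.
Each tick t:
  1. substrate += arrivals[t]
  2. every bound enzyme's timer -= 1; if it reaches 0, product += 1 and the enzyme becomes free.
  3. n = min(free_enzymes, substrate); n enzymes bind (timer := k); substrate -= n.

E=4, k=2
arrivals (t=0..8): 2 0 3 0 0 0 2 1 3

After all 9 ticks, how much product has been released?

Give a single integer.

Answer: 7

Derivation:
t=0: arr=2 -> substrate=0 bound=2 product=0
t=1: arr=0 -> substrate=0 bound=2 product=0
t=2: arr=3 -> substrate=0 bound=3 product=2
t=3: arr=0 -> substrate=0 bound=3 product=2
t=4: arr=0 -> substrate=0 bound=0 product=5
t=5: arr=0 -> substrate=0 bound=0 product=5
t=6: arr=2 -> substrate=0 bound=2 product=5
t=7: arr=1 -> substrate=0 bound=3 product=5
t=8: arr=3 -> substrate=0 bound=4 product=7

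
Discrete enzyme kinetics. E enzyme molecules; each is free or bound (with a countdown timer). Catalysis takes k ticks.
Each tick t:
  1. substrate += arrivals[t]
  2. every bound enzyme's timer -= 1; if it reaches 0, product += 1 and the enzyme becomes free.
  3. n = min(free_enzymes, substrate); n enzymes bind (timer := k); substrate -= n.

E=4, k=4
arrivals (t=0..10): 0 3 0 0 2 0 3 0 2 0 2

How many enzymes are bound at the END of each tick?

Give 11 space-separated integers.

Answer: 0 3 3 3 4 2 4 4 4 4 4

Derivation:
t=0: arr=0 -> substrate=0 bound=0 product=0
t=1: arr=3 -> substrate=0 bound=3 product=0
t=2: arr=0 -> substrate=0 bound=3 product=0
t=3: arr=0 -> substrate=0 bound=3 product=0
t=4: arr=2 -> substrate=1 bound=4 product=0
t=5: arr=0 -> substrate=0 bound=2 product=3
t=6: arr=3 -> substrate=1 bound=4 product=3
t=7: arr=0 -> substrate=1 bound=4 product=3
t=8: arr=2 -> substrate=2 bound=4 product=4
t=9: arr=0 -> substrate=1 bound=4 product=5
t=10: arr=2 -> substrate=1 bound=4 product=7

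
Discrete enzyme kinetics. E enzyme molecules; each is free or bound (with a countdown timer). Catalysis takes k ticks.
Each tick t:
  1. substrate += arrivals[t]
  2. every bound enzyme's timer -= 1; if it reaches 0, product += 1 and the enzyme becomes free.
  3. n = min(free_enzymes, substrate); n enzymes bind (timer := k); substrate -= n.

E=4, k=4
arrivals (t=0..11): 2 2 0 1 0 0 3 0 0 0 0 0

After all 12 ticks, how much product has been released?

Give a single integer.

Answer: 8

Derivation:
t=0: arr=2 -> substrate=0 bound=2 product=0
t=1: arr=2 -> substrate=0 bound=4 product=0
t=2: arr=0 -> substrate=0 bound=4 product=0
t=3: arr=1 -> substrate=1 bound=4 product=0
t=4: arr=0 -> substrate=0 bound=3 product=2
t=5: arr=0 -> substrate=0 bound=1 product=4
t=6: arr=3 -> substrate=0 bound=4 product=4
t=7: arr=0 -> substrate=0 bound=4 product=4
t=8: arr=0 -> substrate=0 bound=3 product=5
t=9: arr=0 -> substrate=0 bound=3 product=5
t=10: arr=0 -> substrate=0 bound=0 product=8
t=11: arr=0 -> substrate=0 bound=0 product=8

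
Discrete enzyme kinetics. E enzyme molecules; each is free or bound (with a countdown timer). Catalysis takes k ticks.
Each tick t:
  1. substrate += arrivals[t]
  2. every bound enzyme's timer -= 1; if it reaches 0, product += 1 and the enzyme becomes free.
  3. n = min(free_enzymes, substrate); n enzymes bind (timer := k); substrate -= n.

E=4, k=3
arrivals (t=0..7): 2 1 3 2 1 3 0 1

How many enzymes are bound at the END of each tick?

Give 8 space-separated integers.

t=0: arr=2 -> substrate=0 bound=2 product=0
t=1: arr=1 -> substrate=0 bound=3 product=0
t=2: arr=3 -> substrate=2 bound=4 product=0
t=3: arr=2 -> substrate=2 bound=4 product=2
t=4: arr=1 -> substrate=2 bound=4 product=3
t=5: arr=3 -> substrate=4 bound=4 product=4
t=6: arr=0 -> substrate=2 bound=4 product=6
t=7: arr=1 -> substrate=2 bound=4 product=7

Answer: 2 3 4 4 4 4 4 4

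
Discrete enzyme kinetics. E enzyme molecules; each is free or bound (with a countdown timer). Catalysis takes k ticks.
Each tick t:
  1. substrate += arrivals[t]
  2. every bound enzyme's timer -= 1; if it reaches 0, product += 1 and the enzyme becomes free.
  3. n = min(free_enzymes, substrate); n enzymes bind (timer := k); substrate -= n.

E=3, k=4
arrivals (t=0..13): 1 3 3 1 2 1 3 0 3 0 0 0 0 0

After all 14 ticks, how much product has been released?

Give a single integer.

t=0: arr=1 -> substrate=0 bound=1 product=0
t=1: arr=3 -> substrate=1 bound=3 product=0
t=2: arr=3 -> substrate=4 bound=3 product=0
t=3: arr=1 -> substrate=5 bound=3 product=0
t=4: arr=2 -> substrate=6 bound=3 product=1
t=5: arr=1 -> substrate=5 bound=3 product=3
t=6: arr=3 -> substrate=8 bound=3 product=3
t=7: arr=0 -> substrate=8 bound=3 product=3
t=8: arr=3 -> substrate=10 bound=3 product=4
t=9: arr=0 -> substrate=8 bound=3 product=6
t=10: arr=0 -> substrate=8 bound=3 product=6
t=11: arr=0 -> substrate=8 bound=3 product=6
t=12: arr=0 -> substrate=7 bound=3 product=7
t=13: arr=0 -> substrate=5 bound=3 product=9

Answer: 9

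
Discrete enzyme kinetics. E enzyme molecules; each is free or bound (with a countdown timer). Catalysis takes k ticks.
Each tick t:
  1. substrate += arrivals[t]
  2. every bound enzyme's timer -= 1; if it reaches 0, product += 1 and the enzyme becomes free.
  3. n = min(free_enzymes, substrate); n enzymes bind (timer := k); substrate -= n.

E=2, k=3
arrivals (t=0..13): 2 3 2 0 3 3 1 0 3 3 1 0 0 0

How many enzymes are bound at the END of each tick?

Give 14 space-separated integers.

Answer: 2 2 2 2 2 2 2 2 2 2 2 2 2 2

Derivation:
t=0: arr=2 -> substrate=0 bound=2 product=0
t=1: arr=3 -> substrate=3 bound=2 product=0
t=2: arr=2 -> substrate=5 bound=2 product=0
t=3: arr=0 -> substrate=3 bound=2 product=2
t=4: arr=3 -> substrate=6 bound=2 product=2
t=5: arr=3 -> substrate=9 bound=2 product=2
t=6: arr=1 -> substrate=8 bound=2 product=4
t=7: arr=0 -> substrate=8 bound=2 product=4
t=8: arr=3 -> substrate=11 bound=2 product=4
t=9: arr=3 -> substrate=12 bound=2 product=6
t=10: arr=1 -> substrate=13 bound=2 product=6
t=11: arr=0 -> substrate=13 bound=2 product=6
t=12: arr=0 -> substrate=11 bound=2 product=8
t=13: arr=0 -> substrate=11 bound=2 product=8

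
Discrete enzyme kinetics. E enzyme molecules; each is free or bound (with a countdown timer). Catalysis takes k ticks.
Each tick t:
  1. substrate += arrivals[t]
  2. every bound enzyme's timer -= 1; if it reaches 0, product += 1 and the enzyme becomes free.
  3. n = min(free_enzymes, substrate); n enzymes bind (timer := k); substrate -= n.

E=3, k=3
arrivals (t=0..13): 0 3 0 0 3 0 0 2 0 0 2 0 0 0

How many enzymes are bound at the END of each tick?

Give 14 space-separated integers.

t=0: arr=0 -> substrate=0 bound=0 product=0
t=1: arr=3 -> substrate=0 bound=3 product=0
t=2: arr=0 -> substrate=0 bound=3 product=0
t=3: arr=0 -> substrate=0 bound=3 product=0
t=4: arr=3 -> substrate=0 bound=3 product=3
t=5: arr=0 -> substrate=0 bound=3 product=3
t=6: arr=0 -> substrate=0 bound=3 product=3
t=7: arr=2 -> substrate=0 bound=2 product=6
t=8: arr=0 -> substrate=0 bound=2 product=6
t=9: arr=0 -> substrate=0 bound=2 product=6
t=10: arr=2 -> substrate=0 bound=2 product=8
t=11: arr=0 -> substrate=0 bound=2 product=8
t=12: arr=0 -> substrate=0 bound=2 product=8
t=13: arr=0 -> substrate=0 bound=0 product=10

Answer: 0 3 3 3 3 3 3 2 2 2 2 2 2 0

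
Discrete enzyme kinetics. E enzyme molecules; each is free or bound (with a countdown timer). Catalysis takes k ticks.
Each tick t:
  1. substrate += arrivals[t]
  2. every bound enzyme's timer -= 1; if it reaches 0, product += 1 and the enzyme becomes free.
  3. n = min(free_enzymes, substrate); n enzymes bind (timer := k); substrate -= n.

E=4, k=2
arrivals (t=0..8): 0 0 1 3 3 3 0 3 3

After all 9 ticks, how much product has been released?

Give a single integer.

Answer: 9

Derivation:
t=0: arr=0 -> substrate=0 bound=0 product=0
t=1: arr=0 -> substrate=0 bound=0 product=0
t=2: arr=1 -> substrate=0 bound=1 product=0
t=3: arr=3 -> substrate=0 bound=4 product=0
t=4: arr=3 -> substrate=2 bound=4 product=1
t=5: arr=3 -> substrate=2 bound=4 product=4
t=6: arr=0 -> substrate=1 bound=4 product=5
t=7: arr=3 -> substrate=1 bound=4 product=8
t=8: arr=3 -> substrate=3 bound=4 product=9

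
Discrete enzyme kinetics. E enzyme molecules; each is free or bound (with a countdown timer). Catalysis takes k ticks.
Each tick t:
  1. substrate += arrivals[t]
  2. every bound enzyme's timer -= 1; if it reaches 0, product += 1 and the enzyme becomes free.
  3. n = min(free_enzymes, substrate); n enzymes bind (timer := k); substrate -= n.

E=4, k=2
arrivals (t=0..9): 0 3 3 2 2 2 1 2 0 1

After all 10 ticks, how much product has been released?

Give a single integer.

t=0: arr=0 -> substrate=0 bound=0 product=0
t=1: arr=3 -> substrate=0 bound=3 product=0
t=2: arr=3 -> substrate=2 bound=4 product=0
t=3: arr=2 -> substrate=1 bound=4 product=3
t=4: arr=2 -> substrate=2 bound=4 product=4
t=5: arr=2 -> substrate=1 bound=4 product=7
t=6: arr=1 -> substrate=1 bound=4 product=8
t=7: arr=2 -> substrate=0 bound=4 product=11
t=8: arr=0 -> substrate=0 bound=3 product=12
t=9: arr=1 -> substrate=0 bound=1 product=15

Answer: 15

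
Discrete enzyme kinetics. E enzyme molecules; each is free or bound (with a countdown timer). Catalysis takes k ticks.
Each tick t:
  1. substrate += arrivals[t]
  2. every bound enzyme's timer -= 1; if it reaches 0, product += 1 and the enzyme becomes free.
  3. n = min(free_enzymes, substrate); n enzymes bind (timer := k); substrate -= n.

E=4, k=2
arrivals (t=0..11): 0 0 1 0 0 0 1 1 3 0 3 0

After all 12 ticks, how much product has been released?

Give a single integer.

Answer: 6

Derivation:
t=0: arr=0 -> substrate=0 bound=0 product=0
t=1: arr=0 -> substrate=0 bound=0 product=0
t=2: arr=1 -> substrate=0 bound=1 product=0
t=3: arr=0 -> substrate=0 bound=1 product=0
t=4: arr=0 -> substrate=0 bound=0 product=1
t=5: arr=0 -> substrate=0 bound=0 product=1
t=6: arr=1 -> substrate=0 bound=1 product=1
t=7: arr=1 -> substrate=0 bound=2 product=1
t=8: arr=3 -> substrate=0 bound=4 product=2
t=9: arr=0 -> substrate=0 bound=3 product=3
t=10: arr=3 -> substrate=0 bound=3 product=6
t=11: arr=0 -> substrate=0 bound=3 product=6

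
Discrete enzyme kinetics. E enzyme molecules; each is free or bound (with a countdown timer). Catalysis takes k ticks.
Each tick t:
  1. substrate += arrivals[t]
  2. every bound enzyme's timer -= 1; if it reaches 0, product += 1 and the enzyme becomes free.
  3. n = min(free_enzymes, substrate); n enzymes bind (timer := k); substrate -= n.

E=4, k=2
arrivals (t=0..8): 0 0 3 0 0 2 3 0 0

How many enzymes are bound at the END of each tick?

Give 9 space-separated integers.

t=0: arr=0 -> substrate=0 bound=0 product=0
t=1: arr=0 -> substrate=0 bound=0 product=0
t=2: arr=3 -> substrate=0 bound=3 product=0
t=3: arr=0 -> substrate=0 bound=3 product=0
t=4: arr=0 -> substrate=0 bound=0 product=3
t=5: arr=2 -> substrate=0 bound=2 product=3
t=6: arr=3 -> substrate=1 bound=4 product=3
t=7: arr=0 -> substrate=0 bound=3 product=5
t=8: arr=0 -> substrate=0 bound=1 product=7

Answer: 0 0 3 3 0 2 4 3 1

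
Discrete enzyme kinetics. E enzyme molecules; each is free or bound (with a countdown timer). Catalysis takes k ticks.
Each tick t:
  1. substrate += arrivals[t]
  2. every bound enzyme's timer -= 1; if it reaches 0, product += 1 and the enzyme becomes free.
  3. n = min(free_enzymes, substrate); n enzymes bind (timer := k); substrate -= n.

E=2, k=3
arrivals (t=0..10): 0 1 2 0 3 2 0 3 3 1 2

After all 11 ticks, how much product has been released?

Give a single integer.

t=0: arr=0 -> substrate=0 bound=0 product=0
t=1: arr=1 -> substrate=0 bound=1 product=0
t=2: arr=2 -> substrate=1 bound=2 product=0
t=3: arr=0 -> substrate=1 bound=2 product=0
t=4: arr=3 -> substrate=3 bound=2 product=1
t=5: arr=2 -> substrate=4 bound=2 product=2
t=6: arr=0 -> substrate=4 bound=2 product=2
t=7: arr=3 -> substrate=6 bound=2 product=3
t=8: arr=3 -> substrate=8 bound=2 product=4
t=9: arr=1 -> substrate=9 bound=2 product=4
t=10: arr=2 -> substrate=10 bound=2 product=5

Answer: 5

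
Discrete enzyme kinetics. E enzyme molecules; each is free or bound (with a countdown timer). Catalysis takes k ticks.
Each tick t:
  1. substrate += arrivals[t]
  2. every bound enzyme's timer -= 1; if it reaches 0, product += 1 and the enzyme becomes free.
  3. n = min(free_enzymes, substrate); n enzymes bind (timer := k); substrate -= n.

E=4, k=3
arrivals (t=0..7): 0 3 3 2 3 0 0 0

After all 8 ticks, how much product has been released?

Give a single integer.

t=0: arr=0 -> substrate=0 bound=0 product=0
t=1: arr=3 -> substrate=0 bound=3 product=0
t=2: arr=3 -> substrate=2 bound=4 product=0
t=3: arr=2 -> substrate=4 bound=4 product=0
t=4: arr=3 -> substrate=4 bound=4 product=3
t=5: arr=0 -> substrate=3 bound=4 product=4
t=6: arr=0 -> substrate=3 bound=4 product=4
t=7: arr=0 -> substrate=0 bound=4 product=7

Answer: 7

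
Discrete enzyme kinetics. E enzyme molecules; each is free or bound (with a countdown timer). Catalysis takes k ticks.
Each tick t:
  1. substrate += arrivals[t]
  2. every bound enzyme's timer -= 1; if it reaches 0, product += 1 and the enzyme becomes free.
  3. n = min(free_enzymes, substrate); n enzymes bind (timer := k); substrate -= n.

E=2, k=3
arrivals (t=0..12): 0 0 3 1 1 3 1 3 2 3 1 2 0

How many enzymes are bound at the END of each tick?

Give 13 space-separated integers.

Answer: 0 0 2 2 2 2 2 2 2 2 2 2 2

Derivation:
t=0: arr=0 -> substrate=0 bound=0 product=0
t=1: arr=0 -> substrate=0 bound=0 product=0
t=2: arr=3 -> substrate=1 bound=2 product=0
t=3: arr=1 -> substrate=2 bound=2 product=0
t=4: arr=1 -> substrate=3 bound=2 product=0
t=5: arr=3 -> substrate=4 bound=2 product=2
t=6: arr=1 -> substrate=5 bound=2 product=2
t=7: arr=3 -> substrate=8 bound=2 product=2
t=8: arr=2 -> substrate=8 bound=2 product=4
t=9: arr=3 -> substrate=11 bound=2 product=4
t=10: arr=1 -> substrate=12 bound=2 product=4
t=11: arr=2 -> substrate=12 bound=2 product=6
t=12: arr=0 -> substrate=12 bound=2 product=6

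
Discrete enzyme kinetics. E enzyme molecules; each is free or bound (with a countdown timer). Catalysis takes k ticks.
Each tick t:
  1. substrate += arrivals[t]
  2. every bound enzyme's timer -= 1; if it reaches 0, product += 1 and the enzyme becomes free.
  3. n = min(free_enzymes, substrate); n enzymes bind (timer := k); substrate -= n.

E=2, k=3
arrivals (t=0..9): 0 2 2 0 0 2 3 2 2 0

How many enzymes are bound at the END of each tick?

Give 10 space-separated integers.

t=0: arr=0 -> substrate=0 bound=0 product=0
t=1: arr=2 -> substrate=0 bound=2 product=0
t=2: arr=2 -> substrate=2 bound=2 product=0
t=3: arr=0 -> substrate=2 bound=2 product=0
t=4: arr=0 -> substrate=0 bound=2 product=2
t=5: arr=2 -> substrate=2 bound=2 product=2
t=6: arr=3 -> substrate=5 bound=2 product=2
t=7: arr=2 -> substrate=5 bound=2 product=4
t=8: arr=2 -> substrate=7 bound=2 product=4
t=9: arr=0 -> substrate=7 bound=2 product=4

Answer: 0 2 2 2 2 2 2 2 2 2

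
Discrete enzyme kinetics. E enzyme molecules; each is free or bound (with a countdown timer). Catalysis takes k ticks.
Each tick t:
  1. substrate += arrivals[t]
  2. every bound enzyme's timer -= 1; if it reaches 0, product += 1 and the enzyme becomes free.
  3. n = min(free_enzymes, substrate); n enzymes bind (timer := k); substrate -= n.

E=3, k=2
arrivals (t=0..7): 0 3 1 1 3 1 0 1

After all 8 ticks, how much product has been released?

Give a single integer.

t=0: arr=0 -> substrate=0 bound=0 product=0
t=1: arr=3 -> substrate=0 bound=3 product=0
t=2: arr=1 -> substrate=1 bound=3 product=0
t=3: arr=1 -> substrate=0 bound=2 product=3
t=4: arr=3 -> substrate=2 bound=3 product=3
t=5: arr=1 -> substrate=1 bound=3 product=5
t=6: arr=0 -> substrate=0 bound=3 product=6
t=7: arr=1 -> substrate=0 bound=2 product=8

Answer: 8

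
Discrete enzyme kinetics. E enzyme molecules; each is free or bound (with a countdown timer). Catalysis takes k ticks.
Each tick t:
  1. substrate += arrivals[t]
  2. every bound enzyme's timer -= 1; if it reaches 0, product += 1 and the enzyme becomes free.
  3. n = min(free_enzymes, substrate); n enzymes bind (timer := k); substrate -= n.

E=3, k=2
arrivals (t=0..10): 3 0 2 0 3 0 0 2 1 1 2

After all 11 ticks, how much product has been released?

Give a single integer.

Answer: 11

Derivation:
t=0: arr=3 -> substrate=0 bound=3 product=0
t=1: arr=0 -> substrate=0 bound=3 product=0
t=2: arr=2 -> substrate=0 bound=2 product=3
t=3: arr=0 -> substrate=0 bound=2 product=3
t=4: arr=3 -> substrate=0 bound=3 product=5
t=5: arr=0 -> substrate=0 bound=3 product=5
t=6: arr=0 -> substrate=0 bound=0 product=8
t=7: arr=2 -> substrate=0 bound=2 product=8
t=8: arr=1 -> substrate=0 bound=3 product=8
t=9: arr=1 -> substrate=0 bound=2 product=10
t=10: arr=2 -> substrate=0 bound=3 product=11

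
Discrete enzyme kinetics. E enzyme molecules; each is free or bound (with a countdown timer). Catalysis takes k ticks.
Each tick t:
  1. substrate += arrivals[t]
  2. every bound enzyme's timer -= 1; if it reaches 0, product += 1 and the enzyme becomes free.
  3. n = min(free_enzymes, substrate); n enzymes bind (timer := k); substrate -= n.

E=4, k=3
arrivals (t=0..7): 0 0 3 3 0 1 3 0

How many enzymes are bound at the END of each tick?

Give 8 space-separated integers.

Answer: 0 0 3 4 4 4 4 4

Derivation:
t=0: arr=0 -> substrate=0 bound=0 product=0
t=1: arr=0 -> substrate=0 bound=0 product=0
t=2: arr=3 -> substrate=0 bound=3 product=0
t=3: arr=3 -> substrate=2 bound=4 product=0
t=4: arr=0 -> substrate=2 bound=4 product=0
t=5: arr=1 -> substrate=0 bound=4 product=3
t=6: arr=3 -> substrate=2 bound=4 product=4
t=7: arr=0 -> substrate=2 bound=4 product=4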